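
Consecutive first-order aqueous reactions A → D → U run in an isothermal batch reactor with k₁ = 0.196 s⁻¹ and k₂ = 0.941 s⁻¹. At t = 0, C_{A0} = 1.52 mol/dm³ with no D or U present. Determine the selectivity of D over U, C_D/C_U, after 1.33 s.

For first-order series with pure A initially, C_D(t) = k₁C_{A0}/(k₂−k₁)·(e^(−k₁t) − e^(−k₂t)).
e^(−k₁t) = e^(−0.196×1.33) = e^(−0.2607) = 0.7705; e^(−k₂t) = e^(−1.252) = 0.2861.
C_D = 0.196×1.52/(0.941−0.196) × (0.7705−0.2861) = 0.3999×0.4845 = 0.1937 mol/dm³.
C_A = C_{A0}e^(−k₁t) = 1.171 mol/dm³, so C_U = C_{A0}−C_A−C_D = 0.1551 mol/dm³; C_D/C_U = 1.25.

1.25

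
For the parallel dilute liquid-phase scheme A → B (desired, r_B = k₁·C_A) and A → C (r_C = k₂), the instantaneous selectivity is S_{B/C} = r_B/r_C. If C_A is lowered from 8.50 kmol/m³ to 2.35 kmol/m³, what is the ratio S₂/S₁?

0.276

S_{B/C} = (k₁/k₂)·C_A, so S₂/S₁ = (C_{A,2}/C_{A,1}).
= 2.35/8.50 = 0.276.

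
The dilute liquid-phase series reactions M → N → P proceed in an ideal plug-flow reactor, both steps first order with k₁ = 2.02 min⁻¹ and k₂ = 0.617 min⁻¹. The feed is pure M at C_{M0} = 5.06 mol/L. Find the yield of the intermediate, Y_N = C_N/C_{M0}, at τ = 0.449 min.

0.510

For first-order series with pure M initially, C_N(τ) = k₁C_{M0}/(k₂−k₁)·(e^(−k₁τ) − e^(−k₂τ)).
e^(−k₁τ) = e^(−2.02×0.449) = e^(−0.9070) = 0.4037; e^(−k₂τ) = e^(−0.2770) = 0.7580.
C_N = 2.02×5.06/(0.617−2.02) × (0.4037−0.7580) = (-7.285)×(-0.3543) = 2.581 mol/L.
Y_N = C_N/C_{M0} = 2.581/5.06 = 0.510.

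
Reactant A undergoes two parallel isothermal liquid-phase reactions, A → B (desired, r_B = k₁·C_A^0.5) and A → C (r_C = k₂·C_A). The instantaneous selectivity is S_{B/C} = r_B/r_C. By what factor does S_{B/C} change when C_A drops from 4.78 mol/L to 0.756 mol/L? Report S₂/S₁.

2.51

S_{B/C} = (k₁/k₂)·C_A^-0.5, so S₂/S₁ = (C_{A,2}/C_{A,1})^-0.5.
= (0.756/4.78)^(-0.5) = (0.1582)^(-0.5) = 2.51.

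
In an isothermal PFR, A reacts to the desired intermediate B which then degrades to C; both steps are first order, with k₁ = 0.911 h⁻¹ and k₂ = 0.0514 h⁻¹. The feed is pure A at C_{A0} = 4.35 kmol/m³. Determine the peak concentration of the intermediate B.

For a first-order series the maximum intermediate yield is C_{B,max}/C_{A0} = (k₁/k₂)^[k₂/(k₂−k₁)].
= (0.911/0.0514)^(0.0514/(0.0514−0.911)) = (17.72)^(-0.05980) = 0.8421.
C_{B,max} = 0.8421×4.35 = 3.66 kmol/m³.

3.66 kmol/m³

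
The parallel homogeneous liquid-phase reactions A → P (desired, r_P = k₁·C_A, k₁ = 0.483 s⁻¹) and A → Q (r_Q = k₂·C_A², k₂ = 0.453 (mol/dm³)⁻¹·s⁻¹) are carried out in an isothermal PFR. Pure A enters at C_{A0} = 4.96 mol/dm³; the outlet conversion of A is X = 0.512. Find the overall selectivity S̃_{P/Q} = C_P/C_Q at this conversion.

0.298

C_A = C_{A0}(1−X) = 2.420 mol/dm³.
Along a PFR/batch, dC_P/dC_A = −r_P/(r_P+r_Q) = −k₁/(k₁+k₂·C_A).
Integrating from C_{A0} to C_A: C_P = (0.483/0.453)·ln[(0.483+0.453·4.96)/(0.483+0.453·2.42)] = 1.066·ln(2.730/1.579) = 0.5834 mol/dm³.
C_Q = (C_{A0}−C_A)−C_P = 1.956 mol/dm³; S̃_{P/Q} = 0.5834/1.956 = 0.298.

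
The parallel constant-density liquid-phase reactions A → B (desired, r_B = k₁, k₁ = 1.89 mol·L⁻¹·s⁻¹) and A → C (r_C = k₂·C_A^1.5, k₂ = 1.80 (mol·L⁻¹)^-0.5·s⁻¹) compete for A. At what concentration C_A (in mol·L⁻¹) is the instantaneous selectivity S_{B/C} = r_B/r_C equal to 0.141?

3.81 mol·L⁻¹

S_{B/C} = (k₁/k₂)·C_A^-1.5 ⇒ C_A = (S·k₂/k₁)^(1/(-1.5)).
= (0.141×1.80/1.89)^(-0.6667) = (0.1343)^(-0.6667) = 3.81 mol·L⁻¹.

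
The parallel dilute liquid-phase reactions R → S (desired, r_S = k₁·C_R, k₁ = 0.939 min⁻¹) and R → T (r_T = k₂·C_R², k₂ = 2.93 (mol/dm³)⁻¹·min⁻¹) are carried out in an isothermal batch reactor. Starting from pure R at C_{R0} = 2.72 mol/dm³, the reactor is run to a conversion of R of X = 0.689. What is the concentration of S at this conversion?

C_R = C_{R0}(1−X) = 0.8459 mol/dm³.
Along a PFR/batch, dC_S/dC_R = −r_S/(r_S+r_T) = −k₁/(k₁+k₂·C_R).
Integrating from C_{R0} to C_R: C_S = (0.939/2.93)·ln[(0.939+2.93·2.72)/(0.939+2.93·0.846)] = 0.3205·ln(8.909/3.418) = 0.3070 mol/dm³.

0.307 mol/dm³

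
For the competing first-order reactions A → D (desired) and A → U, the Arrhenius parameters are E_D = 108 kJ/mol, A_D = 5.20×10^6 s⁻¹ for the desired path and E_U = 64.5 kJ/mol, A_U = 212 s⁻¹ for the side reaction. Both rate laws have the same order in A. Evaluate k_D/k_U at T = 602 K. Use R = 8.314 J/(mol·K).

Since both paths have the same order in A, the concentration cancels and S_{D/U} = k_D/k_U = (A_D/A_U)·exp[(E_U−E_D)/(RT)].
(E_U−E_D)/(RT) = (64.5−108)×10³/(8.314×602) = -43500/5005 = -8.691.
k_D/k_U = (5.20×10^6/212)·exp(-8.691) = 24528 × 1.680×10^-4 = 4.12.
Since E_D > E_U, raising the temperature improves selectivity toward D.

4.12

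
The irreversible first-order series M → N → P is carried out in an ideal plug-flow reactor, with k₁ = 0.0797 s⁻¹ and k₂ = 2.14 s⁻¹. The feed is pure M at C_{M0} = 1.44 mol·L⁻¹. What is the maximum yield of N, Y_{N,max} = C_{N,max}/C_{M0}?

0.0328

At the optimum, C_{N,max}/C_{M0} = (k₁/k₂)^[k₂/(k₂−k₁)].
= (0.0797/2.14)^(2.14/(2.14−0.0797)) = (0.03724)^(1.039) = 0.03279.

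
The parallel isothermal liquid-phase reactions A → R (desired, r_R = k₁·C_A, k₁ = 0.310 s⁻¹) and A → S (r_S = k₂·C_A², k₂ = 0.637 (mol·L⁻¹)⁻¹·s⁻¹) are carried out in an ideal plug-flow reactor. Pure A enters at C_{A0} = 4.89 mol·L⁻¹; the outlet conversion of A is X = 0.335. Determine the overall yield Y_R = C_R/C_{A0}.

C_A = C_{A0}(1−X) = 3.252 mol·L⁻¹.
Along a PFR/batch, dC_R/dC_A = −r_R/(r_R+r_S) = −k₁/(k₁+k₂·C_A).
Integrating from C_{A0} to C_A: C_R = (0.310/0.637)·ln[(0.310+0.637·4.89)/(0.310+0.637·3.25)] = 0.4867·ln(3.425/2.381) = 0.1768 mol·L⁻¹.
Y_R = C_R/C_{A0} = 0.1768/4.89 = 0.0362.

0.0362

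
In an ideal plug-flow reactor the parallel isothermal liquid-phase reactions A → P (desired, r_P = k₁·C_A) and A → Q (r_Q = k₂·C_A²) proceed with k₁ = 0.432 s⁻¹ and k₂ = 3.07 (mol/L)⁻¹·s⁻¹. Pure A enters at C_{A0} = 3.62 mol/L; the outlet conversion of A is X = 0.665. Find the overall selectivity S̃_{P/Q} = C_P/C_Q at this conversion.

0.0635

C_A = C_{A0}(1−X) = 1.213 mol/L.
Along a PFR/batch, dC_P/dC_A = −r_P/(r_P+r_Q) = −k₁/(k₁+k₂·C_A).
Integrating from C_{A0} to C_A: C_P = (0.432/3.07)·ln[(0.432+3.07·3.62)/(0.432+3.07·1.21)] = 0.1407·ln(11.55/4.155) = 0.1438 mol/L.
C_Q = (C_{A0}−C_A)−C_P = 2.263 mol/L; S̃_{P/Q} = 0.1438/2.263 = 0.0635.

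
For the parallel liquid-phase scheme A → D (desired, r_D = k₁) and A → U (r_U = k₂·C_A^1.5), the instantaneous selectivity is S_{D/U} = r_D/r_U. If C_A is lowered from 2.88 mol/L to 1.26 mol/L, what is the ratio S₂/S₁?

3.46

S_{D/U} = (k₁/k₂)·C_A^-1.5, so S₂/S₁ = (C_{A,2}/C_{A,1})^-1.5.
= (1.26/2.88)^(-1.5) = (0.4375)^(-1.5) = 3.46.
Selectivity toward D rises as C_A falls — low-concentration operation is favoured.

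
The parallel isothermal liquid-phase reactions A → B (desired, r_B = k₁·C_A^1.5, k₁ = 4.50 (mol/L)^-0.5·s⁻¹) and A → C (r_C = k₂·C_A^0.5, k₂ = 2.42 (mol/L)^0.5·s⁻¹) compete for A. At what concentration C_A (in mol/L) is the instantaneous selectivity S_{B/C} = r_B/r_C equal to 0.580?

S_{B/C} = (k₁/k₂)·C_A ⇒ C_A = S·k₂/k₁.
= 0.580×2.42/4.50 = 0.312 mol/L.

0.312 mol/L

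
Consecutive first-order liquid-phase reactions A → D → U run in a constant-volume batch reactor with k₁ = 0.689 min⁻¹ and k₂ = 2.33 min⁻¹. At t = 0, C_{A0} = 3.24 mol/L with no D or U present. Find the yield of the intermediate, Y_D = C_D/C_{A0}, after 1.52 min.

The intermediate concentration in a first-order A→B→C sequence is C_D = k₁C_{A0}(e^(−k₁t) − e^(−k₂t))/(k₂−k₁).
e^(−k₁t) = e^(−0.689×1.52) = e^(−1.047) = 0.3509; e^(−k₂t) = e^(−3.542) = 0.02897.
C_D = 0.689×3.24/(2.33−0.689) × (0.3509−0.02897) = 1.360×0.3219 = 0.4379 mol/L.
Y_D = C_D/C_{A0} = 0.4379/3.24 = 0.135.

0.135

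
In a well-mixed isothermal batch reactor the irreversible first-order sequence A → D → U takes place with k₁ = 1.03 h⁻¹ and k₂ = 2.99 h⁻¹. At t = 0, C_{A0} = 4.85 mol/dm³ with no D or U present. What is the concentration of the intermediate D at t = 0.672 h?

The intermediate concentration in a first-order A→B→C sequence is C_D = k₁C_{A0}(e^(−k₁t) − e^(−k₂t))/(k₂−k₁).
e^(−k₁t) = e^(−1.03×0.672) = e^(−0.6922) = 0.5005; e^(−k₂t) = e^(−2.009) = 0.1341.
C_D = 1.03×4.85/(2.99−1.03) × (0.5005−0.1341) = 2.549×0.3664 = 0.9339 mol/dm³.

0.934 mol/dm³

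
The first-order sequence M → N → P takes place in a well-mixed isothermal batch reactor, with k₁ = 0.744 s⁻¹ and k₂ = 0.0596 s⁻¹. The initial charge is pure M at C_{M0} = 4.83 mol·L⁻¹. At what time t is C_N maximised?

Setting dC_N/dt = 0 gives t_opt = ln(k₂/k₁)/(k₂−k₁).
= ln(0.0596/0.744)/(0.0596−0.744) = ln(0.08011)/-0.6844 = -2.524/-0.6844 = 3.69 s.

3.69 s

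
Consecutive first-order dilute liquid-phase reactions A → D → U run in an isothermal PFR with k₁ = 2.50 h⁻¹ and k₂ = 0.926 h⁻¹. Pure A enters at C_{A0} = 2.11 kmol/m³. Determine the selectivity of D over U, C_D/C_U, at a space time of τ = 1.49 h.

For first-order series with pure A initially, C_D(τ) = k₁C_{A0}/(k₂−k₁)·(e^(−k₁τ) − e^(−k₂τ)).
e^(−k₁τ) = e^(−2.50×1.49) = e^(−3.725) = 0.02411; e^(−k₂τ) = e^(−1.380) = 0.2516.
C_D = 2.50×2.11/(0.926−2.50) × (0.02411−0.2516) = (-3.351)×(-0.2275) = 0.7625 kmol/m³.
C_A = C_{A0}e^(−k₁τ) = 0.05088 kmol/m³, so C_U = C_{A0}−C_A−C_D = 1.297 kmol/m³; C_D/C_U = 0.588.

0.588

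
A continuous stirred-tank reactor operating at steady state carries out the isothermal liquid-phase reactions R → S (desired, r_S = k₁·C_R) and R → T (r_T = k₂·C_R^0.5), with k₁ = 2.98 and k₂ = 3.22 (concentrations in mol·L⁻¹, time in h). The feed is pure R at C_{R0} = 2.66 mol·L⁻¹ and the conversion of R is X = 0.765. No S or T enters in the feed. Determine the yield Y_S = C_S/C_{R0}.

0.323

Exit C_R = C_{R0}(1−X) = 2.66×0.235 = 0.6251 mol·L⁻¹.
Rates in a CSTR are evaluated at the outlet concentration: r_S = 2.98×0.6251 = 1.863, r_T = 3.22×0.6251^0.5 = 2.546.
Fraction of consumed R going to S: r_S/(r_S+r_T) = 0.4225.
C_S = 0.4225·C_{R0}·X = 0.4225×2.66×0.765 = 0.860 mol·L⁻¹; Y_S = C_S/C_{R0} = 0.323.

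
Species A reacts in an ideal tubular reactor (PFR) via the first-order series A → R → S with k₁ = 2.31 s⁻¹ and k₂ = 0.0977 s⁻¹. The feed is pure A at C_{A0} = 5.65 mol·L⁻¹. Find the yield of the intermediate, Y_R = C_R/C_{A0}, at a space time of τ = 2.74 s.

For first-order series with pure A initially, C_R(τ) = k₁C_{A0}/(k₂−k₁)·(e^(−k₁τ) − e^(−k₂τ)).
e^(−k₁τ) = e^(−2.31×2.74) = e^(−6.329) = 0.001783; e^(−k₂τ) = e^(−0.2677) = 0.7651.
C_R = 2.31×5.65/(0.0977−2.31) × (0.001783−0.7651) = (-5.900)×(-0.7634) = 4.503 mol·L⁻¹.
Y_R = C_R/C_{A0} = 4.503/5.65 = 0.797.

0.797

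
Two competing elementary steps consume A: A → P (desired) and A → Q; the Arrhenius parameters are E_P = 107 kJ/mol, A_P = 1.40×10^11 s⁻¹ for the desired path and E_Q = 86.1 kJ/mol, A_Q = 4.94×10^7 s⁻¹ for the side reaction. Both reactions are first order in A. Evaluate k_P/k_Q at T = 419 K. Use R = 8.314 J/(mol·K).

Since both paths have the same order in A, the concentration cancels and S_{P/Q} = k_P/k_Q = (A_P/A_Q)·exp[(E_Q−E_P)/(RT)].
(E_Q−E_P)/(RT) = (86.1−107)×10³/(8.314×419) = -20900/3484 = -6.000.
k_P/k_Q = (1.40×10^11/4.94×10^7)·exp(-6.000) = 2834 × 0.002480 = 7.03.

7.03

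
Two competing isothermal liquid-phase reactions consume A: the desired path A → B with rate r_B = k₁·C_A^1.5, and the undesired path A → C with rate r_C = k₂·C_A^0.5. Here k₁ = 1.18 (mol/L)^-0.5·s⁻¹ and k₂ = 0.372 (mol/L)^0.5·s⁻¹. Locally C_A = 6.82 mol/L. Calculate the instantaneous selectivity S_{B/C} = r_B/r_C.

21.6

S_{B/C} = r_B/r_C = (k₁·C_A^1.5)/(k₂·C_A^0.5) = (k₁/k₂)·C_A.
= (1.18×6.820^1.5) / (0.372×6.820^0.5) = 21.02/0.9715 = 21.6.
Since the desired path is higher order in A, keeping C_A high (PFR or concentrated feed) favours B.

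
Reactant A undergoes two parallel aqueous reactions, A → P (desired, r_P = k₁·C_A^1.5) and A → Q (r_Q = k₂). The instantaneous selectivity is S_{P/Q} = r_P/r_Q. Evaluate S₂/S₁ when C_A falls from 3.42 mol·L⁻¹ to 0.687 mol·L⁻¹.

S_{P/Q} = (k₁/k₂)·C_A^1.5, so S₂/S₁ = (C_{A,2}/C_{A,1})^1.5.
= (0.687/3.42)^1.5 = (0.2009)^1.5 = 0.0900.
Selectivity toward P falls as C_A falls — high-concentration operation is favoured.

0.0900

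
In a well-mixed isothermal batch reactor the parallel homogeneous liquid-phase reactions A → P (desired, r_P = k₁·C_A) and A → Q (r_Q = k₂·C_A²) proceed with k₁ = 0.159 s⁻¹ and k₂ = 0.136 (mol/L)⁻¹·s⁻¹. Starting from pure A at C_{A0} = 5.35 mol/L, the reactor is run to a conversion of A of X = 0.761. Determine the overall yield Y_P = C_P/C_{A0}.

C_A = C_{A0}(1−X) = 1.279 mol/L.
Along a PFR/batch, dC_P/dC_A = −r_P/(r_P+r_Q) = −k₁/(k₁+k₂·C_A).
Integrating from C_{A0} to C_A: C_P = (0.159/0.136)·ln[(0.159+0.136·5.35)/(0.159+0.136·1.28)] = 1.169·ln(0.8866/0.3329) = 1.145 mol/L.
Y_P = C_P/C_{A0} = 1.145/5.35 = 0.214.

0.214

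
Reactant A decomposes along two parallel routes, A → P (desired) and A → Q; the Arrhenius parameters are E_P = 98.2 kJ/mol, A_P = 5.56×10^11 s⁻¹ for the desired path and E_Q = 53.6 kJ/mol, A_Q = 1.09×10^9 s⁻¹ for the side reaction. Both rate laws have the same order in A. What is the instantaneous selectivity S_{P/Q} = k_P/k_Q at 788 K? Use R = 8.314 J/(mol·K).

With equal orders, S_{P/Q} = k_P/k_Q = (A_P/A_Q)·exp[(E_Q−E_P)/(RT)].
(E_Q−E_P)/(RT) = (53.6−98.2)×10³/(8.314×788) = -44600/6551 = -6.808.
k_P/k_Q = (5.56×10^11/1.09×10^9)·exp(-6.808) = 510.1 × 0.001105 = 0.564.

0.564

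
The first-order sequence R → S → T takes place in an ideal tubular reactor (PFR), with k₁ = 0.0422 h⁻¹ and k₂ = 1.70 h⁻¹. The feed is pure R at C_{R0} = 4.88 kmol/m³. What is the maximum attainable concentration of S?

0.110 kmol/m³

At the optimum, C_{S,max}/C_{R0} = (k₁/k₂)^[k₂/(k₂−k₁)].
= (0.0422/1.70)^(1.70/(1.70−0.0422)) = (0.02482)^(1.025) = 0.02259.
C_{S,max} = 0.02259×4.88 = 0.110 kmol/m³.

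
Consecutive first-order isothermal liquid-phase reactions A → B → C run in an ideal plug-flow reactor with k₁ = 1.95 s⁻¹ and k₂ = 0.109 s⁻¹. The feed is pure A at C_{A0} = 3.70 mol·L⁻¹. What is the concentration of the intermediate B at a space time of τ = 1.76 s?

Solving the coupled first-order balances gives C_B(τ) = [k₁/(k₂−k₁)]·C_{A0}·(e^(−k₁τ) − e^(−k₂τ)).
e^(−k₁τ) = e^(−1.95×1.76) = e^(−3.432) = 0.03232; e^(−k₂τ) = e^(−0.1918) = 0.8254.
C_B = 1.95×3.70/(0.109−1.95) × (0.03232−0.8254) = (-3.919)×(-0.7931) = 3.108 mol·L⁻¹.

3.11 mol·L⁻¹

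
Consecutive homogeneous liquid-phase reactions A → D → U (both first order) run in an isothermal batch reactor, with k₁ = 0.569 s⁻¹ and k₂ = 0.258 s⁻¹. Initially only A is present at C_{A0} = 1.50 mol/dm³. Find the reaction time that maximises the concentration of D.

2.54 s

Setting dC_D/dt = 0 gives t_opt = ln(k₂/k₁)/(k₂−k₁).
= ln(0.258/0.569)/(0.258−0.569) = ln(0.4534)/-0.3110 = -0.7909/-0.3110 = 2.54 s.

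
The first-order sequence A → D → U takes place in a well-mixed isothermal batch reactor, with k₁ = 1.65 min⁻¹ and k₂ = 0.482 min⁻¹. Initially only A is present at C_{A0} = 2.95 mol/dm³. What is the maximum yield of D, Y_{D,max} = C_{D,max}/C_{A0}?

At the optimum, C_{D,max}/C_{A0} = (k₁/k₂)^[k₂/(k₂−k₁)].
= (1.65/0.482)^(0.482/(0.482−1.65)) = (3.423)^(-0.4127) = 0.6018.

0.602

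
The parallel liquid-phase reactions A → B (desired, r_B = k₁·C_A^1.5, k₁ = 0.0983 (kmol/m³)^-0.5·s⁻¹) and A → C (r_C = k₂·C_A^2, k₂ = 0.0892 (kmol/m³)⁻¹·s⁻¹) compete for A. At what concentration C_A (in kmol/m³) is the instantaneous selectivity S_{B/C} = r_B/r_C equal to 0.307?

S_{B/C} = (k₁/k₂)·C_A^-0.5 ⇒ C_A = (S·k₂/k₁)^(-2).
= (0.307×0.0892/0.0983)^(-2) = (0.2786)^(-2) = 12.9 kmol/m³.

12.9 kmol/m³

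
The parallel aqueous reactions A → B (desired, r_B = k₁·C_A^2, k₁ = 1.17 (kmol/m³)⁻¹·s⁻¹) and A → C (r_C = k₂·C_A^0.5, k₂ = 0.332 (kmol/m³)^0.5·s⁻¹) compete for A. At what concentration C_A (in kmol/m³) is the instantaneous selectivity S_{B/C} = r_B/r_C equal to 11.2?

2.16 kmol/m³

S_{B/C} = (k₁/k₂)·C_A^1.5 ⇒ C_A = (S·k₂/k₁)^(1/1.5).
= (11.2×0.332/1.17)^(0.6667) = (3.178)^(0.6667) = 2.16 kmol/m³.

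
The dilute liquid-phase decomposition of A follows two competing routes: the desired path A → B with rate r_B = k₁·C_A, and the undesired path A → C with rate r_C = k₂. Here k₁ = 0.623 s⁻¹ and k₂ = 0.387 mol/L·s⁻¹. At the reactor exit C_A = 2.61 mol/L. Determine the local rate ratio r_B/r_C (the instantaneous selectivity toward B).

4.20

S_{B/C} = r_B/r_C = (k₁·C_A)/(k₂) = (k₁/k₂)·C_A.
= (0.623×2.610) / (0.387) = 1.626/0.3870 = 4.20.
Since the desired path is higher order in A, keeping C_A high (PFR or concentrated feed) favours B.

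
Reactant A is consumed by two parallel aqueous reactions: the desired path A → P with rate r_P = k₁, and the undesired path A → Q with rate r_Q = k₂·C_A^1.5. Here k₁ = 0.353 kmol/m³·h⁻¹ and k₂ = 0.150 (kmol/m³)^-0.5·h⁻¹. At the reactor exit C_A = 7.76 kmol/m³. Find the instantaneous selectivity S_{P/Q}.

0.109

S_{P/Q} = r_P/r_Q = (k₁)/(k₂·C_A^1.5) = (k₁/k₂)·C_A^-1.5.
= (0.353) / (0.150×7.760^1.5) = 0.3530/3.243 = 0.109.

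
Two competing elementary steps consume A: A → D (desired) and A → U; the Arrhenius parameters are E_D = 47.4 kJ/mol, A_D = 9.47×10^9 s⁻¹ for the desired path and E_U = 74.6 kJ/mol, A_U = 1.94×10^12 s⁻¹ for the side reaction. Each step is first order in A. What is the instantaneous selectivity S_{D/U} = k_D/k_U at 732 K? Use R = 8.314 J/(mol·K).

With equal orders, S_{D/U} = k_D/k_U = (A_D/A_U)·exp[(E_U−E_D)/(RT)].
(E_U−E_D)/(RT) = (74.6−47.4)×10³/(8.314×732) = 27200/6086 = 4.469.
k_D/k_U = (9.47×10^9/1.94×10^12)·exp(4.469) = 0.004881 × 87.30 = 0.426.

0.426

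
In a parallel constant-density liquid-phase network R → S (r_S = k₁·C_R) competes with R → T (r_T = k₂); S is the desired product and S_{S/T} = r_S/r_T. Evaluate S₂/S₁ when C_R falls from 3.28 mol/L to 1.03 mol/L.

S_{S/T} = (k₁/k₂)·C_R, so S₂/S₁ = (C_{R,2}/C_{R,1}).
= 1.03/3.28 = 0.314.
Selectivity toward S falls as C_R falls — high-concentration operation is favoured.

0.314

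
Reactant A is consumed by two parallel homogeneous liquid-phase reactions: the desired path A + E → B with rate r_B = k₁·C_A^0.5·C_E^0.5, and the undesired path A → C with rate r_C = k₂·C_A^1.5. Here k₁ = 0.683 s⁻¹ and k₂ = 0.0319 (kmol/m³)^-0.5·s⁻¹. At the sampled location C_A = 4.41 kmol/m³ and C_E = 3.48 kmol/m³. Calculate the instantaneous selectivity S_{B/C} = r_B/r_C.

9.06

S_{B/C} = r_B/r_C = (k₁·C_A^0.5·C_E^0.5)/(k₂·C_A^1.5) = (k₁/k₂)·C_A⁻¹·C_E^0.5.
= (0.683×4.410^0.5×3.480^0.5) / (0.0319×4.410^1.5) = 2.676/0.2954 = 9.06.
The undesired path is higher order in A, so low C_A (CSTR or dilute feed) favours B.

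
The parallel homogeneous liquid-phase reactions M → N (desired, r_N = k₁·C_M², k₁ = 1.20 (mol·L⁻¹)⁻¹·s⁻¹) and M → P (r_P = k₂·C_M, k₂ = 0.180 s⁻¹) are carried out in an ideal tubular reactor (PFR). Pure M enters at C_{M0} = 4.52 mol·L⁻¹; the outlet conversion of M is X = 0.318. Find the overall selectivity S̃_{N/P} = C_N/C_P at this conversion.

C_M = C_{M0}(1−X) = 3.083 mol·L⁻¹.
Along a PFR/batch, dC_P/dC_M = −r_P/(r_N+r_P) = −k₂/(k₂+k₁·C_M).
Integrating from C_{M0} to C_M: C_P = (0.180/1.20)·ln[(0.180+1.20·4.52)/(0.180+1.20·3.08)] = 0.1500·ln(5.604/3.879) = 0.05518 mol·L⁻¹.
Then C_N = (C_{M0}−C_M) − C_P = 1.437 − 0.05518 = 1.382 mol·L⁻¹.
S̃_{N/P} = C_N/C_P = 1.382/0.05518 = 25.0.

25.0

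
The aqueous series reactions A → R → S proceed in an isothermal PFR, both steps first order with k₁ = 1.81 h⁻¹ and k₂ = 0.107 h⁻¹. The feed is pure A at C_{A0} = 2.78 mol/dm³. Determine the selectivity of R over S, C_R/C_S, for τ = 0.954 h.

15.0

For first-order series with pure A initially, C_R(τ) = k₁C_{A0}/(k₂−k₁)·(e^(−k₁τ) − e^(−k₂τ)).
e^(−k₁τ) = e^(−1.81×0.954) = e^(−1.727) = 0.1779; e^(−k₂τ) = e^(−0.1021) = 0.9030.
C_R = 1.81×2.78/(0.107−1.81) × (0.1779−0.9030) = (-2.955)×(-0.7251) = 2.142 mol/dm³.
C_A = C_{A0}e^(−k₁τ) = 0.4945 mol/dm³, so C_S = C_{A0}−C_A−C_R = 0.1431 mol/dm³; C_R/C_S = 15.0.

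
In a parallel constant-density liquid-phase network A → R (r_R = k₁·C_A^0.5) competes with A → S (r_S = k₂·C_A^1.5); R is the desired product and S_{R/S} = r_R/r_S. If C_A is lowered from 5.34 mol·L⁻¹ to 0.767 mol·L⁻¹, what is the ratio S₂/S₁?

S_{R/S} = (k₁/k₂)·C_A⁻¹, so S₂/S₁ = (C_{A,2}/C_{A,1})⁻¹.
= 5.34/0.767 = 6.96.
Selectivity toward R rises as C_A falls — low-concentration operation is favoured.

6.96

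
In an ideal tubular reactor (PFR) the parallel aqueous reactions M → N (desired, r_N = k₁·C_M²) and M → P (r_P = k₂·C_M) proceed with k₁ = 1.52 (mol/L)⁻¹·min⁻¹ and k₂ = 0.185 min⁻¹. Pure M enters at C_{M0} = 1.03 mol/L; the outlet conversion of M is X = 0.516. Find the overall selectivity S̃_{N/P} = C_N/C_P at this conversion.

C_M = C_{M0}(1−X) = 0.4985 mol/L.
Along a PFR/batch, dC_P/dC_M = −r_P/(r_N+r_P) = −k₂/(k₂+k₁·C_M).
Integrating from C_{M0} to C_M: C_P = (0.185/1.52)·ln[(0.185+1.52·1.03)/(0.185+1.52·0.499)] = 0.1217·ln(1.751/0.9428) = 0.07533 mol/L.
Then C_N = (C_{M0}−C_M) − C_P = 0.5315 − 0.07533 = 0.4562 mol/L.
S̃_{N/P} = C_N/C_P = 0.4562/0.07533 = 6.06.

6.06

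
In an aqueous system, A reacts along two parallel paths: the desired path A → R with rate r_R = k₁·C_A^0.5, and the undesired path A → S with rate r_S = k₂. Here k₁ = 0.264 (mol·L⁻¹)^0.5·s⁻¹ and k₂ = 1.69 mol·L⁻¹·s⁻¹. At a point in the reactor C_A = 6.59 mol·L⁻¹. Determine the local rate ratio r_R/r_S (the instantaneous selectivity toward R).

0.401

S_{R/S} = r_R/r_S = (k₁·C_A^0.5)/(k₂) = (k₁/k₂)·C_A^0.5.
= (0.264×6.590^0.5) / (1.69) = 0.6777/1.690 = 0.401.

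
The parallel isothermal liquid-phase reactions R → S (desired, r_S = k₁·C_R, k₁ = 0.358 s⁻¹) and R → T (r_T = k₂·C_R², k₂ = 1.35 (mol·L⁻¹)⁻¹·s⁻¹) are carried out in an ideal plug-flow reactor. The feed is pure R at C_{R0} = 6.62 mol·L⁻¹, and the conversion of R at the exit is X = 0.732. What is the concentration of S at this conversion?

0.323 mol·L⁻¹

C_R = C_{R0}(1−X) = 1.774 mol·L⁻¹.
Along a PFR/batch, dC_S/dC_R = −r_S/(r_S+r_T) = −k₁/(k₁+k₂·C_R).
Integrating from C_{R0} to C_R: C_S = (0.358/1.35)·ln[(0.358+1.35·6.62)/(0.358+1.35·1.77)] = 0.2652·ln(9.295/2.753) = 0.3227 mol·L⁻¹.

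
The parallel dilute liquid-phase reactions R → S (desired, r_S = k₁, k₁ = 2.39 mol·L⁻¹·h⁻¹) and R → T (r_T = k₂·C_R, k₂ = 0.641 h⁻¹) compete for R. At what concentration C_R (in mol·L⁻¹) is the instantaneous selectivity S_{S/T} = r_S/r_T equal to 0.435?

8.57 mol·L⁻¹

S_{S/T} = (k₁/k₂)·C_R⁻¹ ⇒ C_R = (S·k₂/k₁)^(-1).
= (0.435×0.641/2.39)^(-1) = (0.1167)^(-1) = 8.57 mol·L⁻¹.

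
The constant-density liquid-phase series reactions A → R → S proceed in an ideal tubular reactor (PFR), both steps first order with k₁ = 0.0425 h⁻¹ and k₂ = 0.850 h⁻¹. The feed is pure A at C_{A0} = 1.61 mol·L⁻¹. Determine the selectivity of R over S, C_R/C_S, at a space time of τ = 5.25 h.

For first-order series with pure A initially, C_R(τ) = k₁C_{A0}/(k₂−k₁)·(e^(−k₁τ) − e^(−k₂τ)).
e^(−k₁τ) = e^(−0.0425×5.25) = e^(−0.2231) = 0.8000; e^(−k₂τ) = e^(−4.462) = 0.01153.
C_R = 0.0425×1.61/(0.850−0.0425) × (0.8000−0.01153) = 0.08474×0.7885 = 0.06681 mol·L⁻¹.
C_A = C_{A0}e^(−k₁τ) = 1.288 mol·L⁻¹, so C_S = C_{A0}−C_A−C_R = 0.2552 mol·L⁻¹; C_R/C_S = 0.262.

0.262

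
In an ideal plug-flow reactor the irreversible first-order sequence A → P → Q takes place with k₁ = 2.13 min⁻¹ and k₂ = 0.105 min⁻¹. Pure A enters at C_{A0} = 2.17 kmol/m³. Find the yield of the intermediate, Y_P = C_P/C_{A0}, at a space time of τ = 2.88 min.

0.775

For first-order series with pure A initially, C_P(τ) = k₁C_{A0}/(k₂−k₁)·(e^(−k₁τ) − e^(−k₂τ)).
e^(−k₁τ) = e^(−2.13×2.88) = e^(−6.134) = 0.002167; e^(−k₂τ) = e^(−0.3024) = 0.7390.
C_P = 2.13×2.17/(0.105−2.13) × (0.002167−0.7390) = (-2.283)×(-0.7369) = 1.682 kmol/m³.
Y_P = C_P/C_{A0} = 1.682/2.17 = 0.775.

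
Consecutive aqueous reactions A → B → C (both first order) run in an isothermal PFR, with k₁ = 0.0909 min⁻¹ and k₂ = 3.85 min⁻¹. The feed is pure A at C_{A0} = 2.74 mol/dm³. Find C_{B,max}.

0.0591 mol/dm³

Evaluating C_B at τ_opt = ln(k₂/k₁)/(k₂−k₁) gives C_{B,max}/C_{A0} = (k₁/k₂)^[k₂/(k₂−k₁)].
= (0.0909/3.85)^(3.85/(3.85−0.0909)) = (0.02361)^(1.024) = 0.02157.
C_{B,max} = 0.02157×2.74 = 0.0591 mol/dm³.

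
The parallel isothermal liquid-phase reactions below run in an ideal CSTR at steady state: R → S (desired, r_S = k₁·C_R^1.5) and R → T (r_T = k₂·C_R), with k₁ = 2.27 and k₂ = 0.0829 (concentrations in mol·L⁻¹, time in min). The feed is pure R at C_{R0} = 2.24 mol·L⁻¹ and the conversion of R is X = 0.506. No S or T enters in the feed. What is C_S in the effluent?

Exit C_R = C_{R0}(1−X) = 2.24×0.494 = 1.107 mol·L⁻¹.
Rates in a CSTR are evaluated at the outlet concentration: r_S = 2.27×1.107^1.5 = 2.642, r_T = 0.0829×1.107 = 0.09173.
Fraction of consumed R going to S: r_S/(r_S+r_T) = 0.9664.
C_S = 0.9664·C_{R0}·X = 0.9664×2.24×0.506 = 1.10 mol·L⁻¹.

1.10 mol·L⁻¹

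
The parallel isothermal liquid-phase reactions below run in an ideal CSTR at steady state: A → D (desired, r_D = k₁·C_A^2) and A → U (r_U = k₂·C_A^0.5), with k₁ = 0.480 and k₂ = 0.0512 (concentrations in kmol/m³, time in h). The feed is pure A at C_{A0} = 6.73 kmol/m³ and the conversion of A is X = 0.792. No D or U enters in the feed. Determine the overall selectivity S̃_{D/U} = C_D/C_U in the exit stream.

Exit C_A = C_{A0}(1−X) = 6.73×0.208 = 1.400 kmol/m³.
In a CSTR the entire volume is at exit conditions, so r_D = 0.480×1.400^2 = 0.9406 and r_U = 0.0512×1.400^0.5 = 0.06058.
Overall selectivity = C_D/C_U = r_Dτ/(r_Uτ) = r_D/r_U = 15.5.

15.5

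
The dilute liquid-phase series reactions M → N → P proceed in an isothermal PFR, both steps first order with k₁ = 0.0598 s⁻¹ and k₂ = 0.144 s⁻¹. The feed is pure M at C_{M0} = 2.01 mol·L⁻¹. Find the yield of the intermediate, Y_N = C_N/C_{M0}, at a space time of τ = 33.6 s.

0.0896

The intermediate concentration in a first-order A→B→C sequence is C_N = k₁C_{M0}(e^(−k₁τ) − e^(−k₂τ))/(k₂−k₁).
e^(−k₁τ) = e^(−0.0598×33.6) = e^(−2.009) = 0.1341; e^(−k₂τ) = e^(−4.838) = 0.007920.
C_N = 0.0598×2.01/(0.144−0.0598) × (0.1341−0.007920) = 1.428×0.1262 = 0.1801 mol·L⁻¹.
Y_N = C_N/C_{M0} = 0.1801/2.01 = 0.0896.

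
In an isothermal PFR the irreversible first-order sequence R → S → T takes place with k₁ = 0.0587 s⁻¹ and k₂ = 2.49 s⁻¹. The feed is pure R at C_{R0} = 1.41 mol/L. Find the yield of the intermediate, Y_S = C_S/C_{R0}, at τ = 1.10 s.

Solving the coupled first-order balances gives C_S(τ) = [k₁/(k₂−k₁)]·C_{R0}·(e^(−k₁τ) − e^(−k₂τ)).
e^(−k₁τ) = e^(−0.0587×1.10) = e^(−0.06457) = 0.9375; e^(−k₂τ) = e^(−2.739) = 0.06463.
C_S = 0.0587×1.41/(2.49−0.0587) × (0.9375−0.06463) = 0.03404×0.8728 = 0.02971 mol/L.
Y_S = C_S/C_{R0} = 0.02971/1.41 = 0.0211.

0.0211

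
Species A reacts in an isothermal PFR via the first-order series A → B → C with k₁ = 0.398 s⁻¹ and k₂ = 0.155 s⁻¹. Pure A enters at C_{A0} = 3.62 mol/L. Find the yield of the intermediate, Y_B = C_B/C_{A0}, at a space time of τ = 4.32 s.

For first-order series with pure A initially, C_B(τ) = k₁C_{A0}/(k₂−k₁)·(e^(−k₁τ) − e^(−k₂τ)).
e^(−k₁τ) = e^(−0.398×4.32) = e^(−1.719) = 0.1792; e^(−k₂τ) = e^(−0.6696) = 0.5119.
C_B = 0.398×3.62/(0.155−0.398) × (0.1792−0.5119) = (-5.929)×(-0.3327) = 1.973 mol/L.
Y_B = C_B/C_{A0} = 1.973/3.62 = 0.545.

0.545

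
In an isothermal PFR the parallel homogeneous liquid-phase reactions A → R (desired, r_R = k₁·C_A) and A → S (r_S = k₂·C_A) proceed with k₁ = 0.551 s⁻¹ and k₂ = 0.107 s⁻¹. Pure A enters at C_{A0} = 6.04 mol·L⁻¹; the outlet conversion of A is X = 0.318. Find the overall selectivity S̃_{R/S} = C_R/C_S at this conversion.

5.15

C_A = C_{A0}(1−X) = 4.119 mol·L⁻¹.
Both paths are first order in A, so the instantaneous fraction to R is constant: dC_R/d(−C_A) = k₁/(k₁+k₂) = 0.8374.
C_R = 0.8374·(C_{A0}−C_A) = 0.8374×1.921 = 1.61 mol·L⁻¹.
C_S = (C_{A0}−C_A)−C_R = 0.3123 mol·L⁻¹; S̃_{R/S} = 1.608/0.3123 = 5.15.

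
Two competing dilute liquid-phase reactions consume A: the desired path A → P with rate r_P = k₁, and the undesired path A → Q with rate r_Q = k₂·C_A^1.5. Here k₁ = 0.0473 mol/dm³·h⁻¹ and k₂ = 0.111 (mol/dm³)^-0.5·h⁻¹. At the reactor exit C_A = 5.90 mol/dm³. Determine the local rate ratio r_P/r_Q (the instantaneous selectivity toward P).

S_{P/Q} = r_P/r_Q = (k₁)/(k₂·C_A^1.5) = (k₁/k₂)·C_A^-1.5.
= (0.0473) / (0.111×5.900^1.5) = 0.04730/1.591 = 0.0297.
The undesired path is higher order in A, so low C_A (CSTR or dilute feed) favours P.

0.0297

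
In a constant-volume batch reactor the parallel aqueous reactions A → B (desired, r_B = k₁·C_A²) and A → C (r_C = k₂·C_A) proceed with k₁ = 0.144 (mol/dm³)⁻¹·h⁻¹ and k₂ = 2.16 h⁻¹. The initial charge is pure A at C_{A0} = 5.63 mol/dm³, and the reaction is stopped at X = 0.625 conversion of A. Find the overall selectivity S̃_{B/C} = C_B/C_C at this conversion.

0.254

C_A = C_{A0}(1−X) = 2.111 mol/dm³.
Along a PFR/batch, dC_C/dC_A = −r_C/(r_B+r_C) = −k₂/(k₂+k₁·C_A).
Integrating from C_{A0} to C_A: C_C = (2.16/0.144)·ln[(2.16+0.144·5.63)/(2.16+0.144·2.11)] = 15.00·ln(2.971/2.464) = 2.805 mol/dm³.
Then C_B = (C_{A0}−C_A) − C_C = 3.519 − 2.805 = 0.7136 mol/dm³.
S̃_{B/C} = C_B/C_C = 0.7136/2.805 = 0.254.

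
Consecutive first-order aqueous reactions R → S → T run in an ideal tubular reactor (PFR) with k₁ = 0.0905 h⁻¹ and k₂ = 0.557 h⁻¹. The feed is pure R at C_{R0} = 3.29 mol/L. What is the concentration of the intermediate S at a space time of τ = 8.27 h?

0.296 mol/L

The intermediate concentration in a first-order A→B→C sequence is C_S = k₁C_{R0}(e^(−k₁τ) − e^(−k₂τ))/(k₂−k₁).
e^(−k₁τ) = e^(−0.0905×8.27) = e^(−0.7484) = 0.4731; e^(−k₂τ) = e^(−4.606) = 0.009988.
C_S = 0.0905×3.29/(0.557−0.0905) × (0.4731−0.009988) = 0.6383×0.4631 = 0.2956 mol/L.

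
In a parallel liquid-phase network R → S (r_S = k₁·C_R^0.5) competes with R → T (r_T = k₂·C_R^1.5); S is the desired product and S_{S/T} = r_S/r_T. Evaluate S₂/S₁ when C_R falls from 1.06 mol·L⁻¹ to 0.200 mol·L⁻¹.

S_{S/T} = (k₁/k₂)·C_R⁻¹, so S₂/S₁ = (C_{R,2}/C_{R,1})⁻¹.
= 1.06/0.200 = 5.30.

5.30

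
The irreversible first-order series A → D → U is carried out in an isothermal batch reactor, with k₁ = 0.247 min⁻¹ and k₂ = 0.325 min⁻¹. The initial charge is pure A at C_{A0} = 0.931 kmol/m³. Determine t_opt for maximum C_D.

3.52 min

The intermediate peaks when r₁ = r₂, i.e. k₁e^(−k₁t) = k₂e^(−k₂t), giving t_opt = ln(k₂/k₁)/(k₂−k₁).
= ln(0.325/0.247)/(0.325−0.247) = ln(1.316)/0.07800 = 0.2744/0.07800 = 3.52 min.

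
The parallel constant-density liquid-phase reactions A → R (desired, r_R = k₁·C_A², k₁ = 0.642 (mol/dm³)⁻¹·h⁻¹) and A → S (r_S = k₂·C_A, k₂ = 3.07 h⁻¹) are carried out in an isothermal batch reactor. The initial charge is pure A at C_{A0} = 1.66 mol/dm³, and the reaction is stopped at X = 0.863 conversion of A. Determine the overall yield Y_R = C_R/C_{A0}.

0.138

C_A = C_{A0}(1−X) = 0.2274 mol/dm³.
Along a PFR/batch, dC_S/dC_A = −r_S/(r_R+r_S) = −k₂/(k₂+k₁·C_A).
Integrating from C_{A0} to C_A: C_S = (3.07/0.642)·ln[(3.07+0.642·1.66)/(3.07+0.642·0.227)] = 4.782·ln(4.136/3.216) = 1.203 mol/dm³.
Then C_R = (C_{A0}−C_A) − C_S = 1.433 − 1.203 = 0.2298 mol/dm³.
Y_R = C_R/C_{A0} = 0.2298/1.66 = 0.138.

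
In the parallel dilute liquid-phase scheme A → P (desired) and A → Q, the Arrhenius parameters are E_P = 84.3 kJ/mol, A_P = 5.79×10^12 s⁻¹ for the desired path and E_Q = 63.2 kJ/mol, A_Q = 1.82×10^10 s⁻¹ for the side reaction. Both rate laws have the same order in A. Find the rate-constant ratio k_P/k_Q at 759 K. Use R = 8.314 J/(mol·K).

k_P/k_Q = (A_P/A_Q)·exp[−(E_P−E_Q)/(RT)] = (A_P/A_Q)·exp[(E_Q−E_P)/(RT)].
(E_Q−E_P)/(RT) = (63.2−84.3)×10³/(8.314×759) = -21100/6310 = -3.344.
k_P/k_Q = (5.79×10^12/1.82×10^10)·exp(-3.344) = 318.1 × 0.03531 = 11.2.
Since E_P > E_Q, raising the temperature improves selectivity toward P.

11.2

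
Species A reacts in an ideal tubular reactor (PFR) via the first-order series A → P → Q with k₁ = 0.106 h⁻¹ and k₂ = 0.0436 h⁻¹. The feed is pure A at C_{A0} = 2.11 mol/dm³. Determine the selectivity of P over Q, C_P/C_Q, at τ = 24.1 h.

Solving the coupled first-order balances gives C_P(τ) = [k₁/(k₂−k₁)]·C_{A0}·(e^(−k₁τ) − e^(−k₂τ)).
e^(−k₁τ) = e^(−0.106×24.1) = e^(−2.555) = 0.07772; e^(−k₂τ) = e^(−1.051) = 0.3497.
C_P = 0.106×2.11/(0.0436−0.106) × (0.07772−0.3497) = (-3.584)×(-0.2719) = 0.9747 mol/dm³.
C_A = C_{A0}e^(−k₁τ) = 0.1640 mol/dm³, so C_Q = C_{A0}−C_A−C_P = 0.9713 mol/dm³; C_P/C_Q = 1.00.

1.00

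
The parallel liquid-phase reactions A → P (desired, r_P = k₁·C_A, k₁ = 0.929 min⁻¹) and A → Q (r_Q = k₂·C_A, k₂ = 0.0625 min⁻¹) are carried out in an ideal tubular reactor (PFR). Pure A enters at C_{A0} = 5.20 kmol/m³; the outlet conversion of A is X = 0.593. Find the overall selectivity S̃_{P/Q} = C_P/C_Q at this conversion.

C_A = C_{A0}(1−X) = 2.116 kmol/m³.
Both paths are first order in A, so the instantaneous fraction to P is constant: dC_P/d(−C_A) = k₁/(k₁+k₂) = 0.9370.
C_P = 0.9370·(C_{A0}−C_A) = 0.9370×3.084 = 2.89 kmol/m³.
C_Q = (C_{A0}−C_A)−C_P = 0.1944 kmol/m³; S̃_{P/Q} = 2.889/0.1944 = 14.9.

14.9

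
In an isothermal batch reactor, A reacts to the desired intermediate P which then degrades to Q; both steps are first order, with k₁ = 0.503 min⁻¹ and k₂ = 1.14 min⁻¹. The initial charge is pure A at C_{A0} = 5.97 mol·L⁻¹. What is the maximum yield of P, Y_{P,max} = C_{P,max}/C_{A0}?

At the optimum, C_{P,max}/C_{A0} = (k₁/k₂)^[k₂/(k₂−k₁)].
= (0.503/1.14)^(1.14/(1.14−0.503)) = (0.4412)^(1.790) = 0.2312.

0.231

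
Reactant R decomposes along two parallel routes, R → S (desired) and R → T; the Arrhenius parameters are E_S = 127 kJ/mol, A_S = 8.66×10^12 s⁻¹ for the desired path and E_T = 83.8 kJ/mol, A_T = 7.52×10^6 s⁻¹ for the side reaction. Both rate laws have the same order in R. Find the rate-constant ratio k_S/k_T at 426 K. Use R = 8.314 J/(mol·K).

With equal orders, S_{S/T} = k_S/k_T = (A_S/A_T)·exp[(E_T−E_S)/(RT)].
(E_T−E_S)/(RT) = (83.8−127)×10³/(8.314×426) = -43200/3542 = -12.20.
k_S/k_T = (8.66×10^12/7.52×10^6)·exp(-12.20) = 1.152×10^6 × 5.044×10^-6 = 5.81.

5.81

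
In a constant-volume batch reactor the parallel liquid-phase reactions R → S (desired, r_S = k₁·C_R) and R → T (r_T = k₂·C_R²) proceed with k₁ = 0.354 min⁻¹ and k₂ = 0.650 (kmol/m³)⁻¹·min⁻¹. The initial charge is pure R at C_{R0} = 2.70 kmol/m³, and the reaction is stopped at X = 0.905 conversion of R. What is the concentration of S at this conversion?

C_R = C_{R0}(1−X) = 0.2565 kmol/m³.
Along a PFR/batch, dC_S/dC_R = −r_S/(r_S+r_T) = −k₁/(k₁+k₂·C_R).
Integrating from C_{R0} to C_R: C_S = (0.354/0.650)·ln[(0.354+0.650·2.70)/(0.354+0.650·0.256)] = 0.5446·ln(2.109/0.5207) = 0.7618 kmol/m³.

0.762 kmol/m³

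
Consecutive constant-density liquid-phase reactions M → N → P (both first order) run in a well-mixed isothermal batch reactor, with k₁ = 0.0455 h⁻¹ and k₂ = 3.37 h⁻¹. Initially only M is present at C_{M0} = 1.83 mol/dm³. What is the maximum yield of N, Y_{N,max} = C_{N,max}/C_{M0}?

At the optimum, C_{N,max}/C_{M0} = (k₁/k₂)^[k₂/(k₂−k₁)].
= (0.0455/3.37)^(3.37/(3.37−0.0455)) = (0.01350)^(1.014) = 0.01273.

0.0127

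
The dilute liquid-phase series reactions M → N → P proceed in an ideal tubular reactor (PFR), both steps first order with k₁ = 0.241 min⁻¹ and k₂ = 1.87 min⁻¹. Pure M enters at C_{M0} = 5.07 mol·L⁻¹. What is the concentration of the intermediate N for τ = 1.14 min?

The intermediate concentration in a first-order A→B→C sequence is C_N = k₁C_{M0}(e^(−k₁τ) − e^(−k₂τ))/(k₂−k₁).
e^(−k₁τ) = e^(−0.241×1.14) = e^(−0.2747) = 0.7598; e^(−k₂τ) = e^(−2.132) = 0.1186.
C_N = 0.241×5.07/(1.87−0.241) × (0.7598−0.1186) = 0.7501×0.6411 = 0.4809 mol·L⁻¹.

0.481 mol·L⁻¹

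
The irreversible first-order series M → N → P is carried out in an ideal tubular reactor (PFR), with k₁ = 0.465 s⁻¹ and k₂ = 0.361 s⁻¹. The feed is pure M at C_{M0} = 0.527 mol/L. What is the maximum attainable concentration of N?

At the optimum, C_{N,max}/C_{M0} = (k₁/k₂)^[k₂/(k₂−k₁)].
= (0.465/0.361)^(0.361/(0.361−0.465)) = (1.288)^(-3.471) = 0.4153.
C_{N,max} = 0.4153×0.527 = 0.219 mol/L.

0.219 mol/L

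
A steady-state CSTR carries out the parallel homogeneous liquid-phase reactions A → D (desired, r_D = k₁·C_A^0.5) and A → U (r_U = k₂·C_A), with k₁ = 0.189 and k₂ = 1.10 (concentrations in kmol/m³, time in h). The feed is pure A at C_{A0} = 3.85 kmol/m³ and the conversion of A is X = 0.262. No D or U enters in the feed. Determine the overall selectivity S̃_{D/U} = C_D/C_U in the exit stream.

0.102

Exit C_A = C_{A0}(1−X) = 3.85×0.738 = 2.841 kmol/m³.
Rates in a CSTR are evaluated at the outlet concentration: r_D = 0.189×2.841^0.5 = 0.3186, r_U = 1.10×2.841 = 3.125.
Overall selectivity = C_D/C_U = r_Dτ/(r_Uτ) = r_D/r_U = 0.102.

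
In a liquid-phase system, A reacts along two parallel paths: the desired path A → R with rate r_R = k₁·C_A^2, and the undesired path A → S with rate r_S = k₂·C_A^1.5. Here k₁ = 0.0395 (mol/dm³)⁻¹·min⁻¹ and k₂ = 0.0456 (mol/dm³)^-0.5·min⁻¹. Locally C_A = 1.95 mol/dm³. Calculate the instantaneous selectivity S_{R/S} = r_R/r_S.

1.21

S_{R/S} = r_R/r_S = (k₁·C_A^2)/(k₂·C_A^1.5) = (k₁/k₂)·C_A^0.5.
= (0.0395×1.950^2) / (0.0456×1.950^1.5) = 0.1502/0.1242 = 1.21.
Since the desired path is higher order in A, keeping C_A high (PFR or concentrated feed) favours R.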